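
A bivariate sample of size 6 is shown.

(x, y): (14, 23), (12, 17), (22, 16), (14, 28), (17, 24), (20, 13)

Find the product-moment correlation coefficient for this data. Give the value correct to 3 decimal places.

-0.528

n = 6, Σx = 99, Σy = 121, Σx² = 1709, Σy² = 2603, Σxy = 1938
nΣxy − ΣxΣy = 11628 − 11979 = -351
nΣx² − (Σx)² = 10254 − 9801 = 453; nΣy² − (Σy)² = 15618 − 14641 = 977
r = -351 / √(453 × 977) = -351 / 665.2676 ≈ -0.528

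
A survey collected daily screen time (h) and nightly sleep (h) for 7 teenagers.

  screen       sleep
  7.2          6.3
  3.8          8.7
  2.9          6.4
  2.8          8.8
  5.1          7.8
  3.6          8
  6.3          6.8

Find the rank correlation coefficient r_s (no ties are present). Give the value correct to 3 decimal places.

-0.607

Rank screen: 7, 4, 2, 1, 5, 3, 6
Rank sleep: 1, 6, 2, 7, 4, 5, 3
d = rank(screen) − rank(sleep): 6, -2, 0, -6, 1, -2, 3; Σd² = 90
ρ = 1 − 6Σd² / [n(n²−1)] = 1 − 6×90 / (7×48) = 1 − 540/336 ≈ -0.607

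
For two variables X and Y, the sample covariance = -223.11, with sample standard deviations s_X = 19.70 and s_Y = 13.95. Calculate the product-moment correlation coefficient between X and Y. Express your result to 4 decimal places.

r = Cov(X,Y) / (s_X · s_Y) = -223.11 / (19.70 × 13.95)
  = -223.11 / 274.8150 ≈ -0.8119

-0.8119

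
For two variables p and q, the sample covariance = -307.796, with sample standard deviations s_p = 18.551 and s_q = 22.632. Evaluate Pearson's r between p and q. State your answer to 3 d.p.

r = Cov(p,q) / (s_p · s_q) = -307.796 / (18.551 × 22.632)
  = -307.796 / 419.8462 ≈ -0.733

-0.733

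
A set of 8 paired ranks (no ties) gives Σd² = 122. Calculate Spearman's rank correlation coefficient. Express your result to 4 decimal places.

ρ = 1 − 6Σd² / [n(n²−1)] = 1 − 6×122 / (8×63)
  = 1 − 732/504 = 1 − 1.45238 ≈ -0.4524

-0.4524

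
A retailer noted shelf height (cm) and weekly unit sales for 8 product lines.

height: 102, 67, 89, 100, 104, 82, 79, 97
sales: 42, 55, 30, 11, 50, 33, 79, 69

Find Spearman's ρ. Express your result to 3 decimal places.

Rank height: 7, 1, 4, 6, 8, 3, 2, 5
Rank sales: 4, 6, 2, 1, 5, 3, 8, 7
d = rank(height) − rank(sales): 3, -5, 2, 5, 3, 0, -6, -2; Σd² = 112
ρ = 1 − 6Σd² / [n(n²−1)] = 1 − 6×112 / (8×63) = 1 − 672/504 ≈ -0.333

-0.333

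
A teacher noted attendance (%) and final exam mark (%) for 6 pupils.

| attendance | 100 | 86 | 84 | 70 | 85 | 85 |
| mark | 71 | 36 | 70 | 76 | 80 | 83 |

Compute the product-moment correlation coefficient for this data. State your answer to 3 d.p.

-0.134

n = 6, Σx = 510, Σy = 416, Σx² = 43802, Σy² = 30302, Σxy = 35251
nΣxy − ΣxΣy = 211506 − 212160 = -654
nΣx² − (Σx)² = 262812 − 260100 = 2712; nΣy² − (Σy)² = 181812 − 173056 = 8756
r = -654 / √(2712 × 8756) = -654 / 4873.0147 ≈ -0.134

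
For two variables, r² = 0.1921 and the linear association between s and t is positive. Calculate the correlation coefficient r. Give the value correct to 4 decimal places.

0.4383

|r| = √0.1921 = 0.4383
The association is positive, so r = 0.4383.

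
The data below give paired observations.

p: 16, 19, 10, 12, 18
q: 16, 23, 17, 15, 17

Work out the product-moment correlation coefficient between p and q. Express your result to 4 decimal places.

n = 5, Σp = 75, Σq = 88, Σp² = 1185, Σq² = 1588, Σpq = 1349
nΣpq − ΣpΣq = 6745 − 6600 = 145
nΣp² − (Σp)² = 5925 − 5625 = 300; nΣq² − (Σq)² = 7940 − 7744 = 196
r = 145 / √(300 × 196) = 145 / 242.4871 ≈ 0.5980

0.5980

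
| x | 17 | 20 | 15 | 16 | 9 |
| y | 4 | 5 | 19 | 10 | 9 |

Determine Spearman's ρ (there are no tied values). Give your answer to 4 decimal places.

-0.6000

Rank x: 4, 5, 2, 3, 1
Rank y: 1, 2, 5, 4, 3
d = rank(x) − rank(y): 3, 3, -3, -1, -2; Σd² = 32
ρ = 1 − 6Σd² / [n(n²−1)] = 1 − 6×32 / (5×24) = 1 − 192/120 ≈ -0.6000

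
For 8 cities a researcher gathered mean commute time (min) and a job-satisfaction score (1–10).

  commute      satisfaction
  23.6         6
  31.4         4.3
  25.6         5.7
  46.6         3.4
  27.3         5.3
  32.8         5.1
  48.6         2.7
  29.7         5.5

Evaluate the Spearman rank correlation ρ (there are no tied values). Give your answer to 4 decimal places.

-0.9524

Rank commute: 1, 5, 2, 7, 3, 6, 8, 4
Rank satisfaction: 8, 3, 7, 2, 5, 4, 1, 6
d = rank(commute) − rank(satisfaction): -7, 2, -5, 5, -2, 2, 7, -2; Σd² = 164
ρ = 1 − 6Σd² / [n(n²−1)] = 1 − 6×164 / (8×63) = 1 − 984/504 ≈ -0.9524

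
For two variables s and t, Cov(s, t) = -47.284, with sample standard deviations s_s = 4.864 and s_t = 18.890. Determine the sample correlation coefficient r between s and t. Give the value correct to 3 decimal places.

r = Cov(s,t) / (s_s · s_t) = -47.284 / (4.864 × 18.890)
  = -47.284 / 91.8810 ≈ -0.515

-0.515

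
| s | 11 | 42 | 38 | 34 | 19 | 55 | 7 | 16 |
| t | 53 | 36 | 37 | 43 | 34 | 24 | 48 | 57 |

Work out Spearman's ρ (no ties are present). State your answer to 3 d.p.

-0.762

Rank s: 2, 7, 6, 5, 4, 8, 1, 3
Rank t: 7, 3, 4, 5, 2, 1, 6, 8
d = rank(s) − rank(t): -5, 4, 2, 0, 2, 7, -5, -5; Σd² = 148
ρ = 1 − 6Σd² / [n(n²−1)] = 1 − 6×148 / (8×63) = 1 − 888/504 ≈ -0.762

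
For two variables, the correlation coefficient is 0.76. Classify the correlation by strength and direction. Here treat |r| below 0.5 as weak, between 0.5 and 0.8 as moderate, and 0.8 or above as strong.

moderate positive

r = 0.76 > 0 so the relationship is positive.
|r| = 0.76, which falls in the moderate range.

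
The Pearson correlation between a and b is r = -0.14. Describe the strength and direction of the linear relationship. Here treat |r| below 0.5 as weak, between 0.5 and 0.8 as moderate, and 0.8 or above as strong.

weak negative

r = -0.14 < 0 so the relationship is negative.
|r| = 0.14, which falls in the weak range.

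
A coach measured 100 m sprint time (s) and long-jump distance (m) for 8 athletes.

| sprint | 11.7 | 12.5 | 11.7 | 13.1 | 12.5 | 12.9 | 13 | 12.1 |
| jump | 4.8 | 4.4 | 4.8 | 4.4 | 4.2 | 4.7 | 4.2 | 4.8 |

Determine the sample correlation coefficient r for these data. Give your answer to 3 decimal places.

-0.682

n = 8, Σx = 99.5, Σy = 36.3, Σx² = 1239.71, Σy² = 165.21, Σxy = 450.77
nΣxy − ΣxΣy = 3606.16 − 3611.85 = -5.69
nΣx² − (Σx)² = 9917.68 − 9900.25 = 17.43; nΣy² − (Σy)² = 1321.68 − 1317.69 = 3.99
r = -5.69 / √(17.43 × 3.99) = -5.69 / 8.3394 ≈ -0.682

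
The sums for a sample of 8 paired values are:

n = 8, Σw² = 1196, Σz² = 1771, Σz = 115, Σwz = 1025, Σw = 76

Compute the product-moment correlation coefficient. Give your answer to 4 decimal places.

r = (nΣwz − ΣwΣz) / √[(nΣw² − (Σw)²)(nΣz² − (Σz)²)]
Numerator: 8×1025 − 76×115 = -540
Denominator: √[(9568 − 5776)(14168 − 13225)] = √[3792 × 943] = 1890.9934
r = -540 / 1890.9934 ≈ -0.2856

-0.2856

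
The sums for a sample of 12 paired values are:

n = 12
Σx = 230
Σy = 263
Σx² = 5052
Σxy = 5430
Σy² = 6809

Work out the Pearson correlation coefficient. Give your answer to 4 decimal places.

0.4745

r = (nΣxy − ΣxΣy) / √[(nΣx² − (Σx)²)(nΣy² − (Σy)²)]
Numerator: 12×5430 − 230×263 = 4670
Denominator: √[(60624 − 52900)(81708 − 69169)] = √[7724 × 12539] = 9841.3026
r = 4670 / 9841.3026 ≈ 0.4745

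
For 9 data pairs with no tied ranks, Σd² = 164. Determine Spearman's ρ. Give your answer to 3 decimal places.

-0.367

ρ = 1 − 6Σd² / [n(n²−1)] = 1 − 6×164 / (9×80)
  = 1 − 984/720 = 1 − 1.3667 ≈ -0.367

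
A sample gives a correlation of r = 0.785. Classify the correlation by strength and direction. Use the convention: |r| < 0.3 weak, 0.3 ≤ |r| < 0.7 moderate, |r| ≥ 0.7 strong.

strong positive

r = 0.785 > 0 so the relationship is positive.
|r| = 0.785, which falls in the strong range.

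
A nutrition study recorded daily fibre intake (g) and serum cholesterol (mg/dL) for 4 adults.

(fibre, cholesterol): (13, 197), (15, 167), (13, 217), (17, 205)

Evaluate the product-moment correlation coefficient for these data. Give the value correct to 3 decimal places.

-0.204

n = 4, Σx = 58, Σy = 786, Σx² = 852, Σy² = 155812, Σxy = 11372
nΣxy − ΣxΣy = 45488 − 45588 = -100
nΣx² − (Σx)² = 3408 − 3364 = 44; nΣy² − (Σy)² = 623248 − 617796 = 5452
r = -100 / √(44 × 5452) = -100 / 489.7836 ≈ -0.204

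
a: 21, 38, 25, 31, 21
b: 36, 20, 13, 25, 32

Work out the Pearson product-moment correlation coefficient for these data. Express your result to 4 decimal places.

n = 5, Σa = 136, Σb = 126, Σa² = 3912, Σb² = 3514, Σab = 3288
nΣab − ΣaΣb = 16440 − 17136 = -696
nΣa² − (Σa)² = 19560 − 18496 = 1064; nΣb² − (Σb)² = 17570 − 15876 = 1694
r = -696 / √(1064 × 1694) = -696 / 1342.5409 ≈ -0.5184

-0.5184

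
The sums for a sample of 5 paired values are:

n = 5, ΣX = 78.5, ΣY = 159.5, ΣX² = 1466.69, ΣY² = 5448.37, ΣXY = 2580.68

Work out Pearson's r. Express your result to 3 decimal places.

0.263

r = (nΣXY − ΣXΣY) / √[(nΣX² − (ΣX)²)(nΣY² − (ΣY)²)]
Numerator: 5×2580.68 − 78.5×159.5 = 382.65
Denominator: √[(7333.45 − 6162.25)(27241.85 − 25440.25)] = √[1171.2 × 1801.6] = 1452.5956
r = 382.65 / 1452.5956 ≈ 0.263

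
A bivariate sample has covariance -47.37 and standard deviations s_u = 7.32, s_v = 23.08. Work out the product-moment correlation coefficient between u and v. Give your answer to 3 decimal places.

-0.280

r = Cov(u,v) / (s_u · s_v) = -47.37 / (7.32 × 23.08)
  = -47.37 / 168.9456 ≈ -0.280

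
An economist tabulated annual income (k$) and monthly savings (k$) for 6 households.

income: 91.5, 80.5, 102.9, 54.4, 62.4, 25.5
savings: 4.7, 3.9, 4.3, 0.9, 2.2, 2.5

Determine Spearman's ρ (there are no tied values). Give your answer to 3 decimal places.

0.771

Rank income: 5, 4, 6, 2, 3, 1
Rank savings: 6, 4, 5, 1, 2, 3
d = rank(income) − rank(savings): -1, 0, 1, 1, 1, -2; Σd² = 8
ρ = 1 − 6Σd² / [n(n²−1)] = 1 − 6×8 / (6×35) = 1 − 48/210 ≈ 0.771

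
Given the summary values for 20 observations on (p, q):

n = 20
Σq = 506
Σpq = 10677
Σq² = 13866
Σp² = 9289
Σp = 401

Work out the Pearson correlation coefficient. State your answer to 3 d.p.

0.461

r = (nΣpq − ΣpΣq) / √[(nΣp² − (Σp)²)(nΣq² − (Σq)²)]
Numerator: 20×10677 − 401×506 = 10634
Denominator: √[(185780 − 160801)(277320 − 256036)] = √[24979 × 21284] = 23057.6026
r = 10634 / 23057.6026 ≈ 0.461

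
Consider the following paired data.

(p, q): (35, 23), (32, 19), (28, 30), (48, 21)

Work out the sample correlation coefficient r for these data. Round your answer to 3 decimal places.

-0.513

n = 4, Σp = 143, Σq = 93, Σp² = 5337, Σq² = 2231, Σpq = 3261
nΣpq − ΣpΣq = 13044 − 13299 = -255
nΣp² − (Σp)² = 21348 − 20449 = 899; nΣq² − (Σq)² = 8924 − 8649 = 275
r = -255 / √(899 × 275) = -255 / 497.2173 ≈ -0.513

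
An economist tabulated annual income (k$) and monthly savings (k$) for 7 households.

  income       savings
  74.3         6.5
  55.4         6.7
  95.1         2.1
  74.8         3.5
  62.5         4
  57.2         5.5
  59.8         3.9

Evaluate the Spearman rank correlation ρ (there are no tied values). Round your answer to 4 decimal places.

Rank income: 5, 1, 7, 6, 4, 2, 3
Rank savings: 6, 7, 1, 2, 4, 5, 3
d = rank(income) − rank(savings): -1, -6, 6, 4, 0, -3, 0; Σd² = 98
ρ = 1 − 6Σd² / [n(n²−1)] = 1 − 6×98 / (7×48) = 1 − 588/336 ≈ -0.7500

-0.7500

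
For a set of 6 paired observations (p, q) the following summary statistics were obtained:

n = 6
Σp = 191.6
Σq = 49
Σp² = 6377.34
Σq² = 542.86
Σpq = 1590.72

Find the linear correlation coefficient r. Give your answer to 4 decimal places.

0.1352

r = (nΣpq − ΣpΣq) / √[(nΣp² − (Σp)²)(nΣq² − (Σq)²)]
Numerator: 6×1590.72 − 191.6×49 = 155.92
Denominator: √[(38264.04 − 36710.56)(3257.16 − 2401)] = √[1553.48 × 856.16] = 1153.2682
r = 155.92 / 1153.2682 ≈ 0.1352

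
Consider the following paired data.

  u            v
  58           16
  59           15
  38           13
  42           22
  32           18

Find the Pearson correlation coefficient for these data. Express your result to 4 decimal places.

n = 5, Σu = 229, Σv = 84, Σu² = 11077, Σv² = 1458, Σuv = 3807
nΣuv − ΣuΣv = 19035 − 19236 = -201
nΣu² − (Σu)² = 55385 − 52441 = 2944; nΣv² − (Σv)² = 7290 − 7056 = 234
r = -201 / √(2944 × 234) = -201 / 829.9976 ≈ -0.2422

-0.2422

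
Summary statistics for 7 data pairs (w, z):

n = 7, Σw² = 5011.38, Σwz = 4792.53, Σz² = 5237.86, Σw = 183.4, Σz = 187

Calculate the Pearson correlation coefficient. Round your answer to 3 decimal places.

r = (nΣwz − ΣwΣz) / √[(nΣw² − (Σw)²)(nΣz² − (Σz)²)]
Numerator: 7×4792.53 − 183.4×187 = -748.09
Denominator: √[(35079.66 − 33635.56)(36665.02 − 34969)] = √[1444.1 × 1696.02] = 1564.9992
r = -748.09 / 1564.9992 ≈ -0.478

-0.478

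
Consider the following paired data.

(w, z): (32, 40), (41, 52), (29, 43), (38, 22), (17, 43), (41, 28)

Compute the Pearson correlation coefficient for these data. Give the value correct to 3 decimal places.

-0.295

n = 6, Σw = 198, Σz = 228, Σw² = 6960, Σz² = 9270, Σwz = 7374
nΣwz − ΣwΣz = 44244 − 45144 = -900
nΣw² − (Σw)² = 41760 − 39204 = 2556; nΣz² − (Σz)² = 55620 − 51984 = 3636
r = -900 / √(2556 × 3636) = -900 / 3048.5433 ≈ -0.295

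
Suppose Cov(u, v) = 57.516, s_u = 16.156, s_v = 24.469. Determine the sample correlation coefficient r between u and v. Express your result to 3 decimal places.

0.145

r = Cov(u,v) / (s_u · s_v) = 57.516 / (16.156 × 24.469)
  = 57.516 / 395.3212 ≈ 0.145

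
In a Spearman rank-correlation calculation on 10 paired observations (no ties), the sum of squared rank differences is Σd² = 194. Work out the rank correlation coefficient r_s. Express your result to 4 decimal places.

ρ = 1 − 6Σd² / [n(n²−1)] = 1 − 6×194 / (10×99)
  = 1 − 1164/990 = 1 − 1.17576 ≈ -0.1758

-0.1758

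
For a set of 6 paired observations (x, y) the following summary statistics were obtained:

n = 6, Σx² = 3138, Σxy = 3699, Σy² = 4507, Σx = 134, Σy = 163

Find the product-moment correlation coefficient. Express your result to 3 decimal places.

0.548

r = (nΣxy − ΣxΣy) / √[(nΣx² − (Σx)²)(nΣy² − (Σy)²)]
Numerator: 6×3699 − 134×163 = 352
Denominator: √[(18828 − 17956)(27042 − 26569)] = √[872 × 473] = 642.2274
r = 352 / 642.2274 ≈ 0.548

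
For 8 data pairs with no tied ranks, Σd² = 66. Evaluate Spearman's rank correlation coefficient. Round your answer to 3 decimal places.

0.214

ρ = 1 − 6Σd² / [n(n²−1)] = 1 − 6×66 / (8×63)
  = 1 − 396/504 = 1 − 0.7857 ≈ 0.214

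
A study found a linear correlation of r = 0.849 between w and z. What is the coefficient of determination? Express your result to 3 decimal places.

0.721

r² = (0.849)² = 0.721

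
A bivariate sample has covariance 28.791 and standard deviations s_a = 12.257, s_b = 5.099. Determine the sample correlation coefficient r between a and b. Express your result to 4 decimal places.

r = Cov(a,b) / (s_a · s_b) = 28.791 / (12.257 × 5.099)
  = 28.791 / 62.4984 ≈ 0.4607

0.4607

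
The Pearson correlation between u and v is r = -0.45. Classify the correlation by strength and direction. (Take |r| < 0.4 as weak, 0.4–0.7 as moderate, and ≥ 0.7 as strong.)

moderate negative

r = -0.45 < 0 so the relationship is negative.
|r| = 0.45, which falls in the moderate range.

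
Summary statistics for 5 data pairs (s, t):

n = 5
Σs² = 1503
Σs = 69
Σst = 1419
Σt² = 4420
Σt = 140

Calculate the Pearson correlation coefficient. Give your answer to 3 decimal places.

-0.978

r = (nΣst − ΣsΣt) / √[(nΣs² − (Σs)²)(nΣt² − (Σt)²)]
Numerator: 5×1419 − 69×140 = -2565
Denominator: √[(7515 − 4761)(22100 − 19600)] = √[2754 × 2500] = 2623.9284
r = -2565 / 2623.9284 ≈ -0.978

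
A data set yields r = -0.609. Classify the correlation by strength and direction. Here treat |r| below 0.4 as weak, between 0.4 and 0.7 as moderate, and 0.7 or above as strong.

r = -0.609 < 0 so the relationship is negative.
|r| = 0.609, which falls in the moderate range.

moderate negative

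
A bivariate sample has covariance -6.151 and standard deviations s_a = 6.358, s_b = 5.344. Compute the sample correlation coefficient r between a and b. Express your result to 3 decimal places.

r = Cov(a,b) / (s_a · s_b) = -6.151 / (6.358 × 5.344)
  = -6.151 / 33.9772 ≈ -0.181

-0.181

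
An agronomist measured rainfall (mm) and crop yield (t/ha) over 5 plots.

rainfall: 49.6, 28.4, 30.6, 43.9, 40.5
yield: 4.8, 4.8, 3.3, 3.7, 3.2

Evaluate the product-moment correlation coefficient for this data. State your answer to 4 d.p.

n = 5, Σx = 193, Σy = 19.8, Σx² = 7770.54, Σy² = 80.9, Σxy = 767.41
nΣxy − ΣxΣy = 3837.05 − 3821.4 = 15.65
nΣx² − (Σx)² = 38852.7 − 37249 = 1603.7; nΣy² − (Σy)² = 404.5 − 392.04 = 12.46
r = 15.65 / √(1603.7 × 12.46) = 15.65 / 141.3581 ≈ 0.1107

0.1107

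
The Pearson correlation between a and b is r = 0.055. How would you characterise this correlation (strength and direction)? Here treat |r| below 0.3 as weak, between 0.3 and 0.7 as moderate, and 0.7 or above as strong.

r = 0.055 > 0 so the relationship is positive.
|r| = 0.055, which falls in the weak range.

weak positive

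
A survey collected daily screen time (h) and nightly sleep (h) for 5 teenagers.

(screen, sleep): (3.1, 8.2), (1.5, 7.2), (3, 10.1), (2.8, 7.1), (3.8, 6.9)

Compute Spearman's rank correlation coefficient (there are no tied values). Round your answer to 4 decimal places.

-0.2000

Rank screen: 4, 1, 3, 2, 5
Rank sleep: 4, 3, 5, 2, 1
d = rank(screen) − rank(sleep): 0, -2, -2, 0, 4; Σd² = 24
ρ = 1 − 6Σd² / [n(n²−1)] = 1 − 6×24 / (5×24) = 1 − 144/120 ≈ -0.2000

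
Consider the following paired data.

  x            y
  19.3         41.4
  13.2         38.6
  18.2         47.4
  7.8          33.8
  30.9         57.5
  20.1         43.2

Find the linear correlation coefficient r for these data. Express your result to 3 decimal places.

0.950

n = 6, Σx = 109.5, Σy = 261.9, Σx² = 2297.63, Σy² = 11765.61, Σxy = 5079.93
nΣxy − ΣxΣy = 30479.58 − 28678.05 = 1801.53
nΣx² − (Σx)² = 13785.78 − 11990.25 = 1795.53; nΣy² − (Σy)² = 70593.66 − 68591.61 = 2002.05
r = 1801.53 / √(1795.53 × 2002.05) = 1801.53 / 1895.9802 ≈ 0.950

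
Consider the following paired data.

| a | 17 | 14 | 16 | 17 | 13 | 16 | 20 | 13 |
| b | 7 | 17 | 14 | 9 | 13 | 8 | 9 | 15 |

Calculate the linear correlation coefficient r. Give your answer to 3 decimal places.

n = 8, Σa = 126, Σb = 92, Σa² = 2024, Σb² = 1154, Σab = 1406
nΣab − ΣaΣb = 11248 − 11592 = -344
nΣa² − (Σa)² = 16192 − 15876 = 316; nΣb² − (Σb)² = 9232 − 8464 = 768
r = -344 / √(316 × 768) = -344 / 492.6337 ≈ -0.698

-0.698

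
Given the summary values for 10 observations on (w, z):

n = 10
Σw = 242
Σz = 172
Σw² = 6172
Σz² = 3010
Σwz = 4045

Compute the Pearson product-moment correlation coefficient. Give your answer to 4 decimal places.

-0.9200

r = (nΣwz − ΣwΣz) / √[(nΣw² − (Σw)²)(nΣz² − (Σz)²)]
Numerator: 10×4045 − 242×172 = -1174
Denominator: √[(61720 − 58564)(30100 − 29584)] = √[3156 × 516] = 1276.1254
r = -1174 / 1276.1254 ≈ -0.9200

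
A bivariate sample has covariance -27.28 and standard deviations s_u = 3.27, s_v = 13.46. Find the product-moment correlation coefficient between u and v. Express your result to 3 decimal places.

-0.620

r = Cov(u,v) / (s_u · s_v) = -27.28 / (3.27 × 13.46)
  = -27.28 / 44.0142 ≈ -0.620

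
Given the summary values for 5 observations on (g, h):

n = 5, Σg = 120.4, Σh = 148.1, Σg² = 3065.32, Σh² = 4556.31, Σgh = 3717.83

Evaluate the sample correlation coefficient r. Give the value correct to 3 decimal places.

0.903

r = (nΣgh − ΣgΣh) / √[(nΣg² − (Σg)²)(nΣh² − (Σh)²)]
Numerator: 5×3717.83 − 120.4×148.1 = 757.91
Denominator: √[(15326.6 − 14496.16)(22781.55 − 21933.61)] = √[830.44 × 847.94] = 839.1444
r = 757.91 / 839.1444 ≈ 0.903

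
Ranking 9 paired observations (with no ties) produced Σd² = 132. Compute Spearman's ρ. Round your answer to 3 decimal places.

-0.100

ρ = 1 − 6Σd² / [n(n²−1)] = 1 − 6×132 / (9×80)
  = 1 − 792/720 = 1 − 1.1000 ≈ -0.100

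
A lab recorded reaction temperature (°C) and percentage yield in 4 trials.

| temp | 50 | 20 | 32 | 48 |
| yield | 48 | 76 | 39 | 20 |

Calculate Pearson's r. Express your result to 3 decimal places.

-0.741

n = 4, Σx = 150, Σy = 183, Σx² = 6228, Σy² = 10001, Σxy = 6128
nΣxy − ΣxΣy = 24512 − 27450 = -2938
nΣx² − (Σx)² = 24912 − 22500 = 2412; nΣy² − (Σy)² = 40004 − 33489 = 6515
r = -2938 / √(2412 × 6515) = -2938 / 3964.1115 ≈ -0.741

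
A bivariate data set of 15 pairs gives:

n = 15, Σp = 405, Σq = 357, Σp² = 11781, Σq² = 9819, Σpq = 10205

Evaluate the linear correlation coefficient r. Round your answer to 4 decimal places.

r = (nΣpq − ΣpΣq) / √[(nΣp² − (Σp)²)(nΣq² − (Σq)²)]
Numerator: 15×10205 − 405×357 = 8490
Denominator: √[(176715 − 164025)(147285 − 127449)] = √[12690 × 19836] = 15865.6497
r = 8490 / 15865.6497 ≈ 0.5351

0.5351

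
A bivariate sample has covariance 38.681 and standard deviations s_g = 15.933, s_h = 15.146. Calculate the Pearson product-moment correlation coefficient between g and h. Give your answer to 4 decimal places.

r = Cov(g,h) / (s_g · s_h) = 38.681 / (15.933 × 15.146)
  = 38.681 / 241.3212 ≈ 0.1603

0.1603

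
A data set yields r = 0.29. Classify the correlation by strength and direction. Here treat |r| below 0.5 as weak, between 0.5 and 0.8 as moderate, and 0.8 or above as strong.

r = 0.29 > 0 so the relationship is positive.
|r| = 0.29, which falls in the weak range.

weak positive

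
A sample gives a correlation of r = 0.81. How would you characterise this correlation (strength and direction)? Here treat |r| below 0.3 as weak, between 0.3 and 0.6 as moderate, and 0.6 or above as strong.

strong positive

r = 0.81 > 0 so the relationship is positive.
|r| = 0.81, which falls in the strong range.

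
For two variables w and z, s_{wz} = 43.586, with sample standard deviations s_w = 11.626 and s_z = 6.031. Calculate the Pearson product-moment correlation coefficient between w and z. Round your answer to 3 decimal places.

r = Cov(w,z) / (s_w · s_z) = 43.586 / (11.626 × 6.031)
  = 43.586 / 70.1164 ≈ 0.622

0.622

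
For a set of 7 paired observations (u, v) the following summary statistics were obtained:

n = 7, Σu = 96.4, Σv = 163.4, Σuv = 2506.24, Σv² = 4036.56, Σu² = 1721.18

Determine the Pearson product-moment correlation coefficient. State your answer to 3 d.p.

0.865

r = (nΣuv − ΣuΣv) / √[(nΣu² − (Σu)²)(nΣv² − (Σv)²)]
Numerator: 7×2506.24 − 96.4×163.4 = 1791.92
Denominator: √[(12048.26 − 9292.96)(28255.92 − 26699.56)] = √[2755.3 × 1556.36] = 2070.8063
r = 1791.92 / 2070.8063 ≈ 0.865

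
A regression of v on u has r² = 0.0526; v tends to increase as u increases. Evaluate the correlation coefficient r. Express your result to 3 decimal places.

0.229

|r| = √0.0526 = 0.229
The association is positive, so r = 0.229.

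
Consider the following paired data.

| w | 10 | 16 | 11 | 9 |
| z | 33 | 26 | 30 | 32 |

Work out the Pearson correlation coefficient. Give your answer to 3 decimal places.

-0.952

n = 4, Σw = 46, Σz = 121, Σw² = 558, Σz² = 3689, Σwz = 1364
nΣwz − ΣwΣz = 5456 − 5566 = -110
nΣw² − (Σw)² = 2232 − 2116 = 116; nΣz² − (Σz)² = 14756 − 14641 = 115
r = -110 / √(116 × 115) = -110 / 115.4989 ≈ -0.952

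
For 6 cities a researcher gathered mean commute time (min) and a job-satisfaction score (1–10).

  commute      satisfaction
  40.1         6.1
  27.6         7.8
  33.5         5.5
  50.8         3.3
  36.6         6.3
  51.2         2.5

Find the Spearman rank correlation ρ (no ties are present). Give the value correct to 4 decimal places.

Rank commute: 4, 1, 2, 5, 3, 6
Rank satisfaction: 4, 6, 3, 2, 5, 1
d = rank(commute) − rank(satisfaction): 0, -5, -1, 3, -2, 5; Σd² = 64
ρ = 1 − 6Σd² / [n(n²−1)] = 1 − 6×64 / (6×35) = 1 − 384/210 ≈ -0.8286

-0.8286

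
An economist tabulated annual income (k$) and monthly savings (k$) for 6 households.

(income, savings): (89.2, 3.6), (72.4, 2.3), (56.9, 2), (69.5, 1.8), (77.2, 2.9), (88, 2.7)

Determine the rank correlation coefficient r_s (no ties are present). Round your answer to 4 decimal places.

0.8857

Rank income: 6, 3, 1, 2, 4, 5
Rank savings: 6, 3, 2, 1, 5, 4
d = rank(income) − rank(savings): 0, 0, -1, 1, -1, 1; Σd² = 4
ρ = 1 − 6Σd² / [n(n²−1)] = 1 − 6×4 / (6×35) = 1 − 24/210 ≈ 0.8857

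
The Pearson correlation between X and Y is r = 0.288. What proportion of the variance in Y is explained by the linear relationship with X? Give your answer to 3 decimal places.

0.083

r² = (0.288)² = 0.083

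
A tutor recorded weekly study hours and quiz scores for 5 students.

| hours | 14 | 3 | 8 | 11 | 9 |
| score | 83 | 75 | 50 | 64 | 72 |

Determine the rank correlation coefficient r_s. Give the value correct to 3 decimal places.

0.300

Rank hours: 5, 1, 2, 4, 3
Rank score: 5, 4, 1, 2, 3
d = rank(hours) − rank(score): 0, -3, 1, 2, 0; Σd² = 14
ρ = 1 − 6Σd² / [n(n²−1)] = 1 − 6×14 / (5×24) = 1 − 84/120 ≈ 0.300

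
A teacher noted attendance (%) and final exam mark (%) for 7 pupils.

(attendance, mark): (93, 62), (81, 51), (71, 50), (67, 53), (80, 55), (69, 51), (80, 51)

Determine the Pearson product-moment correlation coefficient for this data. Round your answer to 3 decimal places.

0.746

n = 7, Σx = 541, Σy = 373, Σx² = 42301, Σy² = 19981, Σxy = 28997
nΣxy − ΣxΣy = 202979 − 201793 = 1186
nΣx² − (Σx)² = 296107 − 292681 = 3426; nΣy² − (Σy)² = 139867 − 139129 = 738
r = 1186 / √(3426 × 738) = 1186 / 1590.0906 ≈ 0.746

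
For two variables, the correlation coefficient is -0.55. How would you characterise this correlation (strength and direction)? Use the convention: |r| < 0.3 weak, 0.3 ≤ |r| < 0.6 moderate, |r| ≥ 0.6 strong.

r = -0.55 < 0 so the relationship is negative.
|r| = 0.55, which falls in the moderate range.

moderate negative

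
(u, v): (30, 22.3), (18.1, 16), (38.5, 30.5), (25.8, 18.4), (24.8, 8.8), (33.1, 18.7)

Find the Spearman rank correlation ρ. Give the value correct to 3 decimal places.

0.886

Rank u: 4, 1, 6, 3, 2, 5
Rank v: 5, 2, 6, 3, 1, 4
d = rank(u) − rank(v): -1, -1, 0, 0, 1, 1; Σd² = 4
ρ = 1 − 6Σd² / [n(n²−1)] = 1 − 6×4 / (6×35) = 1 − 24/210 ≈ 0.886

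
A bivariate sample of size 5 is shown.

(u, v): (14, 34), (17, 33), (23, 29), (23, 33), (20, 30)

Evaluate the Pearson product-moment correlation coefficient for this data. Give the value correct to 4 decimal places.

-0.6368

n = 5, Σu = 97, Σv = 159, Σu² = 1943, Σv² = 5075, Σuv = 3063
nΣuv − ΣuΣv = 15315 − 15423 = -108
nΣu² − (Σu)² = 9715 − 9409 = 306; nΣv² − (Σv)² = 25375 − 25281 = 94
r = -108 / √(306 × 94) = -108 / 169.5995 ≈ -0.6368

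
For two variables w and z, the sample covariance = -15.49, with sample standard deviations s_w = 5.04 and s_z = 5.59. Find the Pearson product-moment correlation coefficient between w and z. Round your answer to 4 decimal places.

-0.5498

r = Cov(w,z) / (s_w · s_z) = -15.49 / (5.04 × 5.59)
  = -15.49 / 28.1736 ≈ -0.5498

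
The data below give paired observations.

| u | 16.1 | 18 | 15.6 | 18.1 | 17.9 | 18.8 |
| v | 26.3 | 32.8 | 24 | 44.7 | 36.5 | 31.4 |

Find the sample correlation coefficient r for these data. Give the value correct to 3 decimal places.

0.692

n = 6, Σu = 104.5, Σv = 195.7, Σu² = 1828.03, Σv² = 6659.83, Σuv = 3440.97
nΣuv − ΣuΣv = 20645.82 − 20450.65 = 195.17
nΣu² − (Σu)² = 10968.18 − 10920.25 = 47.93; nΣv² − (Σv)² = 39958.98 − 38298.49 = 1660.49
r = 195.17 / √(47.93 × 1660.49) = 195.17 / 282.1122 ≈ 0.692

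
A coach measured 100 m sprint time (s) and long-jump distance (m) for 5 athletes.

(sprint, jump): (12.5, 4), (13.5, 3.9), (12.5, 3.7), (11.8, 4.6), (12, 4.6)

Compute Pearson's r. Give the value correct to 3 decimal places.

-0.720

n = 5, Σx = 62.3, Σy = 20.8, Σx² = 777.99, Σy² = 87.22, Σxy = 258.38
nΣxy − ΣxΣy = 1291.9 − 1295.84 = -3.94
nΣx² − (Σx)² = 3889.95 − 3881.29 = 8.66; nΣy² − (Σy)² = 436.1 − 432.64 = 3.46
r = -3.94 / √(8.66 × 3.46) = -3.94 / 5.4739 ≈ -0.720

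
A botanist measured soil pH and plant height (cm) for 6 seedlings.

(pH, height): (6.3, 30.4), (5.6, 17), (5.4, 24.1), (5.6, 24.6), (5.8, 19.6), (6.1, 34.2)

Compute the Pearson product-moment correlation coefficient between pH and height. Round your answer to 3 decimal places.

n = 6, Σx = 34.8, Σy = 149.9, Σx² = 202.42, Σy² = 3952.93, Σxy = 876.92
nΣxy − ΣxΣy = 5261.52 − 5216.52 = 45
nΣx² − (Σx)² = 1214.52 − 1211.04 = 3.48; nΣy² − (Σy)² = 23717.58 − 22470.01 = 1247.57
r = 45 / √(3.48 × 1247.57) = 45 / 65.8904 ≈ 0.683

0.683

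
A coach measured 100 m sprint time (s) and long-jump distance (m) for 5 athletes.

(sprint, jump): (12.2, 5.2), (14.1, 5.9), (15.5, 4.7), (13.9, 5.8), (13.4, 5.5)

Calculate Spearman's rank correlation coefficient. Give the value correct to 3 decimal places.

0.000

Rank sprint: 1, 4, 5, 3, 2
Rank jump: 2, 5, 1, 4, 3
d = rank(sprint) − rank(jump): -1, -1, 4, -1, -1; Σd² = 20
ρ = 1 − 6Σd² / [n(n²−1)] = 1 − 6×20 / (5×24) = 1 − 120/120 ≈ 0.000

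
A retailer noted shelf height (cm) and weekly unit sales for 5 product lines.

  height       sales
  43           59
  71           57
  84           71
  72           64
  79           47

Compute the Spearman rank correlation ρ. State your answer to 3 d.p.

Rank height: 1, 2, 5, 3, 4
Rank sales: 3, 2, 5, 4, 1
d = rank(height) − rank(sales): -2, 0, 0, -1, 3; Σd² = 14
ρ = 1 − 6Σd² / [n(n²−1)] = 1 − 6×14 / (5×24) = 1 − 84/120 ≈ 0.300

0.300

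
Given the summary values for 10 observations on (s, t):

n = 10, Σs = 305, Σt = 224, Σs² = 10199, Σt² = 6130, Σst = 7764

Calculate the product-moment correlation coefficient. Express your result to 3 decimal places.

r = (nΣst − ΣsΣt) / √[(nΣs² − (Σs)²)(nΣt² − (Σt)²)]
Numerator: 10×7764 − 305×224 = 9320
Denominator: √[(101990 − 93025)(61300 − 50176)] = √[8965 × 11124] = 9986.3236
r = 9320 / 9986.3236 ≈ 0.933

0.933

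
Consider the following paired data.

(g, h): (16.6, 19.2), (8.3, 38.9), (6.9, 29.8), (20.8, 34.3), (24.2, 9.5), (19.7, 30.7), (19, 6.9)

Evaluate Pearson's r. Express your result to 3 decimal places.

-0.549

n = 7, Σg = 115.5, Σh = 169.3, Σg² = 2159.43, Σh² = 5026.73, Σgh = 2526.44
nΣgh − ΣgΣh = 17685.08 − 19554.15 = -1869.07
nΣg² − (Σg)² = 15116.01 − 13340.25 = 1775.76; nΣh² − (Σh)² = 35187.11 − 28662.49 = 6524.62
r = -1869.07 / √(1775.76 × 6524.62) = -1869.07 / 3403.8448 ≈ -0.549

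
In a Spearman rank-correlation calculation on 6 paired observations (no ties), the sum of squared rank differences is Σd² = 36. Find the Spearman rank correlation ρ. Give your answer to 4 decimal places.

ρ = 1 − 6Σd² / [n(n²−1)] = 1 − 6×36 / (6×35)
  = 1 − 216/210 = 1 − 1.02857 ≈ -0.0286

-0.0286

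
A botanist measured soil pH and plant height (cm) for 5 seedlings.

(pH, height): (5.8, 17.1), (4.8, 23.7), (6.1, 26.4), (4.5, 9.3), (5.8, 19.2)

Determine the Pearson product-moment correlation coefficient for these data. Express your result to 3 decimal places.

n = 5, Σx = 27, Σy = 95.7, Σx² = 147.78, Σy² = 2006.19, Σxy = 527.19
nΣxy − ΣxΣy = 2635.95 − 2583.9 = 52.05
nΣx² − (Σx)² = 738.9 − 729 = 9.9; nΣy² − (Σy)² = 10030.95 − 9158.49 = 872.46
r = 52.05 / √(9.9 × 872.46) = 52.05 / 92.9374 ≈ 0.560

0.560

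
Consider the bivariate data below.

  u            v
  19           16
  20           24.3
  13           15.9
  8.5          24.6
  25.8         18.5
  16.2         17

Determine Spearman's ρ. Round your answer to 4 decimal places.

Rank u: 4, 5, 2, 1, 6, 3
Rank v: 2, 5, 1, 6, 4, 3
d = rank(u) − rank(v): 2, 0, 1, -5, 2, 0; Σd² = 34
ρ = 1 − 6Σd² / [n(n²−1)] = 1 − 6×34 / (6×35) = 1 − 204/210 ≈ 0.0286

0.0286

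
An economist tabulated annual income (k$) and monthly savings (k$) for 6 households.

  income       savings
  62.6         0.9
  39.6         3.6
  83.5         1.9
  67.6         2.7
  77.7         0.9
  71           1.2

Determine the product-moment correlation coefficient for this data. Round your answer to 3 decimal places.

-0.657

n = 6, Σx = 402, Σy = 11.2, Σx² = 28107.22, Σy² = 26.92, Σxy = 695.2
nΣxy − ΣxΣy = 4171.2 − 4502.4 = -331.2
nΣx² − (Σx)² = 168643.32 − 161604 = 7039.32; nΣy² − (Σy)² = 161.52 − 125.44 = 36.08
r = -331.2 / √(7039.32 × 36.08) = -331.2 / 503.9630 ≈ -0.657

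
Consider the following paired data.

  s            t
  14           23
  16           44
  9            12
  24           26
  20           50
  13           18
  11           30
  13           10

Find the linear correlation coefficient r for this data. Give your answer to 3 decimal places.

n = 8, Σs = 120, Σt = 213, Σs² = 1968, Σt² = 7109, Σst = 3452
nΣst − ΣsΣt = 27616 − 25560 = 2056
nΣs² − (Σs)² = 15744 − 14400 = 1344; nΣt² − (Σt)² = 56872 − 45369 = 11503
r = 2056 / √(1344 × 11503) = 2056 / 3931.9247 ≈ 0.523

0.523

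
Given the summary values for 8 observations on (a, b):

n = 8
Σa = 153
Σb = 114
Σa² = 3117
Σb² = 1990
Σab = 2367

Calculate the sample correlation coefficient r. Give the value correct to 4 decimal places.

0.7070

r = (nΣab − ΣaΣb) / √[(nΣa² − (Σa)²)(nΣb² − (Σb)²)]
Numerator: 8×2367 − 153×114 = 1494
Denominator: √[(24936 − 23409)(15920 − 12996)] = √[1527 × 2924] = 2113.0424
r = 1494 / 2113.0424 ≈ 0.7070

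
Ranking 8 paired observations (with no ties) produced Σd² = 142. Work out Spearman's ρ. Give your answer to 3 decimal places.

ρ = 1 − 6Σd² / [n(n²−1)] = 1 − 6×142 / (8×63)
  = 1 − 852/504 = 1 − 1.6905 ≈ -0.690

-0.690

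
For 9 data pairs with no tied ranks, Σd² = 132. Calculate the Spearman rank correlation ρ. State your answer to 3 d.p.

-0.100

ρ = 1 − 6Σd² / [n(n²−1)] = 1 − 6×132 / (9×80)
  = 1 − 792/720 = 1 − 1.1000 ≈ -0.100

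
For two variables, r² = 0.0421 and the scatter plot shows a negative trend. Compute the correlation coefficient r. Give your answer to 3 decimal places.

-0.205

|r| = √0.0421 = 0.205
The association is negative, so r = −0.205.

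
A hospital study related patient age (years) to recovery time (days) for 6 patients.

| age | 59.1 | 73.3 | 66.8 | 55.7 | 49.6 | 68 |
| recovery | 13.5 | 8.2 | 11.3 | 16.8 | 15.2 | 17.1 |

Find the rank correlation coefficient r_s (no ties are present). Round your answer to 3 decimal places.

-0.371

Rank age: 3, 6, 4, 2, 1, 5
Rank recovery: 3, 1, 2, 5, 4, 6
d = rank(age) − rank(recovery): 0, 5, 2, -3, -3, -1; Σd² = 48
ρ = 1 − 6Σd² / [n(n²−1)] = 1 − 6×48 / (6×35) = 1 − 288/210 ≈ -0.371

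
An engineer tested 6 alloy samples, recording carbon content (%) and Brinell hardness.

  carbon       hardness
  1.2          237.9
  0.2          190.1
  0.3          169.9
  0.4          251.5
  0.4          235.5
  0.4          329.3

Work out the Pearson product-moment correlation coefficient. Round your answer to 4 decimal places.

n = 6, Σx = 2.9, Σy = 1414.2, Σx² = 2.05, Σy² = 348751.42, Σxy = 700.99
nΣxy − ΣxΣy = 4205.94 − 4101.18 = 104.76
nΣx² − (Σx)² = 12.3 − 8.41 = 3.89; nΣy² − (Σy)² = 2092508.52 − 1999961.64 = 92546.88
r = 104.76 / √(3.89 × 92546.88) = 104.76 / 600.0061 ≈ 0.1746

0.1746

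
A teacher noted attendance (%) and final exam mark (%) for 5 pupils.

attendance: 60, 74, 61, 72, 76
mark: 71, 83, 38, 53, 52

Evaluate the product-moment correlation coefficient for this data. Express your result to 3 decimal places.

0.214

n = 5, Σx = 343, Σy = 297, Σx² = 23757, Σy² = 18887, Σxy = 20488
nΣxy − ΣxΣy = 102440 − 101871 = 569
nΣx² − (Σx)² = 118785 − 117649 = 1136; nΣy² − (Σy)² = 94435 − 88209 = 6226
r = 569 / √(1136 × 6226) = 569 / 2659.4616 ≈ 0.214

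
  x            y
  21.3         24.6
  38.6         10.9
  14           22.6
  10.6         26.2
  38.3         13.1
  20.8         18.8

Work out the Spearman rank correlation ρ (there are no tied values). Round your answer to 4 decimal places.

-0.8286

Rank x: 4, 6, 2, 1, 5, 3
Rank y: 5, 1, 4, 6, 2, 3
d = rank(x) − rank(y): -1, 5, -2, -5, 3, 0; Σd² = 64
ρ = 1 − 6Σd² / [n(n²−1)] = 1 − 6×64 / (6×35) = 1 − 384/210 ≈ -0.8286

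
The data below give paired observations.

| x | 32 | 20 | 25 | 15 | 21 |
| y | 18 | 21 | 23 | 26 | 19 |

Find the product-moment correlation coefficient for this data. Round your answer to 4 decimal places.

n = 5, Σx = 113, Σy = 107, Σx² = 2715, Σy² = 2331, Σxy = 2360
nΣxy − ΣxΣy = 11800 − 12091 = -291
nΣx² − (Σx)² = 13575 − 12769 = 806; nΣy² − (Σy)² = 11655 − 11449 = 206
r = -291 / √(806 × 206) = -291 / 407.4752 ≈ -0.7142

-0.7142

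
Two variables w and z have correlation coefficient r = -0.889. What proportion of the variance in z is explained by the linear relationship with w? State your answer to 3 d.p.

0.790

r² = (-0.889)² = 0.790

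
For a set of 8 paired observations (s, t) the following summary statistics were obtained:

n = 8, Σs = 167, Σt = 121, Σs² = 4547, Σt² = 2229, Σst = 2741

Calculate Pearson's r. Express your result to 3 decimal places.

r = (nΣst − ΣsΣt) / √[(nΣs² − (Σs)²)(nΣt² − (Σt)²)]
Numerator: 8×2741 − 167×121 = 1721
Denominator: √[(36376 − 27889)(17832 − 14641)] = √[8487 × 3191] = 5204.0385
r = 1721 / 5204.0385 ≈ 0.331

0.331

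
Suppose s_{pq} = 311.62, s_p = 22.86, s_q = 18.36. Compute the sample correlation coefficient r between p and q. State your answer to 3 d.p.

r = Cov(p,q) / (s_p · s_q) = 311.62 / (22.86 × 18.36)
  = 311.62 / 419.7096 ≈ 0.742

0.742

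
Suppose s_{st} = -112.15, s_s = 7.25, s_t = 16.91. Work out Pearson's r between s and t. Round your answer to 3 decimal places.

-0.915

r = Cov(s,t) / (s_s · s_t) = -112.15 / (7.25 × 16.91)
  = -112.15 / 122.5975 ≈ -0.915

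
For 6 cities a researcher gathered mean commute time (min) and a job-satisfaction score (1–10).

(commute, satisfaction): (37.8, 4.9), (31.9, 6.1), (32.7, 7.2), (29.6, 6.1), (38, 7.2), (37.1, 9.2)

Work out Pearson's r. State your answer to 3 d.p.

n = 6, Σx = 207.1, Σy = 40.7, Σx² = 7212.31, Σy² = 286.75, Σxy = 1410.73
nΣxy − ΣxΣy = 8464.38 − 8428.97 = 35.41
nΣx² − (Σx)² = 43273.86 − 42890.41 = 383.45; nΣy² − (Σy)² = 1720.5 − 1656.49 = 64.01
r = 35.41 / √(383.45 × 64.01) = 35.41 / 156.6673 ≈ 0.226

0.226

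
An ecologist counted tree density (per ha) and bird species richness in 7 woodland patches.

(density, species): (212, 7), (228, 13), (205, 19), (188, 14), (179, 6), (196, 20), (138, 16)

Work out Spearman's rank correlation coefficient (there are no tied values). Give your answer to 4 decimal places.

-0.0714

Rank density: 6, 7, 5, 3, 2, 4, 1
Rank species: 2, 3, 6, 4, 1, 7, 5
d = rank(density) − rank(species): 4, 4, -1, -1, 1, -3, -4; Σd² = 60
ρ = 1 − 6Σd² / [n(n²−1)] = 1 − 6×60 / (7×48) = 1 − 360/336 ≈ -0.0714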